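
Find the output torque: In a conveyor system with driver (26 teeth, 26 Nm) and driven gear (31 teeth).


Given: N1 = 26, N2 = 31, T1 = 26 Nm
Using T2/T1 = N2/N1
T2 = T1 * N2 / N1
T2 = 26 * 31 / 26
T2 = 806 / 26
T2 = 31 Nm

31 Nm


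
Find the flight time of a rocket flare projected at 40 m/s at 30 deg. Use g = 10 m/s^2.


Given: v0 = 40 m/s, theta = 30 deg, g = 10 m/s^2
sin(30) = 1/2
Using T = 2*v0*sin(theta) / g
T = 2*40*1/2 / 10
T = 40 / 10
T = 4 s

4 s


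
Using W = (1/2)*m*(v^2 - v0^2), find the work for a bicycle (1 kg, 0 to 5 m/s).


Given: m = 1 kg, v0 = 0 m/s, v = 5 m/s
Using W = (1/2)*m*(v^2 - v0^2)
v^2 = 5^2 = 25
v0^2 = 0^2 = 0
v^2 - v0^2 = 25 - 0 = 25
W = (1/2)*1*25 = 25/2 J

25/2 J


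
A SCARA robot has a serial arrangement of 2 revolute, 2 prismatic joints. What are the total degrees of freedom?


Given: serial robot with 2 revolute, 2 prismatic joints
DOF contribution per joint type: revolute=1, prismatic=1, spherical=3, fixed=0
DOF = 2*1 + 2*1
DOF = 4

4


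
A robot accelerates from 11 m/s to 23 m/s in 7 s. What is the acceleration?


Given: initial velocity v0 = 11 m/s, final velocity v = 23 m/s, time t = 7 s
Using a = (v - v0) / t
a = (23 - 11) / 7
a = 12 / 7
a = 12/7 m/s^2

12/7 m/s^2


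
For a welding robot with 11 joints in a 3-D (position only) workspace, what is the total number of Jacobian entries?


Given: task space dimension = 3, joints = 11
Jacobian is a 3 x 11 matrix
Total entries = rows * columns
Total = 3 * 11
Total = 33

33


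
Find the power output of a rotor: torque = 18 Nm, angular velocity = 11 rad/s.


Given: tau = 18 Nm, omega = 11 rad/s
Using P = tau * omega
P = 18 * 11
P = 198 W

198 W


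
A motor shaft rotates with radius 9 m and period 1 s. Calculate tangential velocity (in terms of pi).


Given: radius r = 9 m, period T = 1 s
Using v = 2*pi*r / T
v = 2*pi*9 / 1
v = 18*pi / 1
v = 18*pi m/s

18*pi m/s


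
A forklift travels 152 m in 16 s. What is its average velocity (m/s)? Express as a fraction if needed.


Given: distance d = 152 m, time t = 16 s
Using v = d / t
v = 152 / 16
v = 19/2 m/s

19/2 m/s


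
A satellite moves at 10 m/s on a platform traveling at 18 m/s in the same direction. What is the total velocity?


Given: object velocity = 10 m/s, platform velocity = 18 m/s (same direction)
Using classical velocity addition: v_total = v_object + v_platform
v_total = 10 + 18
v_total = 28 m/s

28 m/s


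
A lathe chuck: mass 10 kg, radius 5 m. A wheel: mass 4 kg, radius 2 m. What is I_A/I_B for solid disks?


Given: M1=10 kg, R1=5 m, M2=4 kg, R2=2 m
For a disk: I = (1/2)*M*R^2, so I_A/I_B = (M1*R1^2)/(M2*R2^2)
M1*R1^2 = 10*25 = 250
M2*R2^2 = 4*4 = 16
I_A/I_B = 250/16 = 125/8

125/8


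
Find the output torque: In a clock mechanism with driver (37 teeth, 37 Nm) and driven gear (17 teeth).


Given: N1 = 37, N2 = 17, T1 = 37 Nm
Using T2/T1 = N2/N1
T2 = T1 * N2 / N1
T2 = 37 * 17 / 37
T2 = 629 / 37
T2 = 17 Nm

17 Nm


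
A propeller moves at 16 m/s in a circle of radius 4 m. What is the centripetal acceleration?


Given: v = 16 m/s, r = 4 m
Using a_c = v^2 / r
a_c = 16^2 / 4
a_c = 256 / 4
a_c = 64 m/s^2

64 m/s^2


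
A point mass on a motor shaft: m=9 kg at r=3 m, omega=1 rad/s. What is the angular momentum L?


Given: m = 9 kg, r = 3 m, omega = 1 rad/s
For a point mass: I = m*r^2
I = 9*3^2 = 9*9 = 81
L = I*omega = 81*1
L = 81 kg*m^2/s

81 kg*m^2/s


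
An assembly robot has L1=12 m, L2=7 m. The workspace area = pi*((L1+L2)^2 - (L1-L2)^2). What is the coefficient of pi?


Given: L1 = 12, L2 = 7
(L1+L2)^2 = (19)^2 = 361
(L1-L2)^2 = (5)^2 = 25
Difference = 361 - 25 = 336
This equals 4*L1*L2 = 4*12*7 = 336
Workspace area = 336*pi

336


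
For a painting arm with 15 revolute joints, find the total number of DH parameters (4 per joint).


Given: 15 joints, 4 DH parameters per joint (d, theta, a, alpha)
Total DH parameters = number_of_joints * 4
Total = 15 * 4
Total = 60

60


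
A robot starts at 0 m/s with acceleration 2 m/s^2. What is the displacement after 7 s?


Given: v0 = 0 m/s, a = 2 m/s^2, t = 7 s
Using s = v0*t + (1/2)*a*t^2
s = 0*7 + (1/2)*2*7^2
s = 0 + (1/2)*98
s = 0 + 49
s = 49

49 m


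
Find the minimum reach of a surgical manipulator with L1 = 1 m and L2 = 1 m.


Given: L1 = 1 m, L2 = 1 m
For a 2-link planar arm, min reach = |L1 - L2| (second link folded back)
Min reach = |1 - 1|
Min reach = 0 m

0 m


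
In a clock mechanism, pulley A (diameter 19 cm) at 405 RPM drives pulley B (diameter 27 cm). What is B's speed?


Given: D1 = 19 cm, w1 = 405 RPM, D2 = 27 cm
Using D1*w1 = D2*w2
w2 = D1*w1 / D2
w2 = 19*405 / 27
w2 = 7695 / 27
w2 = 285 RPM

285 RPM


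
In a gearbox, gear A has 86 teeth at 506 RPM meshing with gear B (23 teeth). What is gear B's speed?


Given: N1 = 86 teeth, w1 = 506 RPM, N2 = 23 teeth
Using N1*w1 = N2*w2
w2 = N1*w1 / N2
w2 = 86*506 / 23
w2 = 43516 / 23
w2 = 1892 RPM

1892 RPM


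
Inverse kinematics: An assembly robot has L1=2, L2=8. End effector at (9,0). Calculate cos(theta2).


Given: L1 = 2, L2 = 8, target (x, y) = (9, 0)
Using cos(theta2) = (x^2 + y^2 - L1^2 - L2^2) / (2*L1*L2)
x^2 + y^2 = 9^2 + 0 = 81
L1^2 + L2^2 = 4 + 64 = 68
Numerator = 81 - 68 = 13
Denominator = 2*2*8 = 32
cos(theta2) = 13/32 = 13/32

13/32


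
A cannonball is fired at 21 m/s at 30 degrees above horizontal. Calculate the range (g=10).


Given: v0 = 21 m/s, theta = 30 deg, g = 10 m/s^2
sin(2*30) = sin(60) = sqrt(3)/2
Using R = v0^2 * sin(2*theta) / g
R = 21^2 * (sqrt(3)/2) / 10
R = 441 * sqrt(3) / 20
R = 441/20*sqrt(3) m

441/20*sqrt(3) m


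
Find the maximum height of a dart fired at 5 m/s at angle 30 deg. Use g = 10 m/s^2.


Given: v0 = 5 m/s, theta = 30 deg, g = 10 m/s^2
sin^2(30) = 1/4
Using H = v0^2 * sin^2(theta) / (2*g)
H = 5^2 * 1/4 / (2*10)
H = 25 * 1/4 / 20
H = 25/4 / 20
H = 5/16 m

5/16 m


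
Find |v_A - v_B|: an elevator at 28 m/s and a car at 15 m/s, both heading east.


Given: v_A = 28 m/s east, v_B = 15 m/s east
Both move in the same direction; relative speed = |v_A - v_B|
|28 - 15| = |13|
= 13 m/s

13 m/s


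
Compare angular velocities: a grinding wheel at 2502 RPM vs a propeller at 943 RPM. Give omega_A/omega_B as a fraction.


Given: RPM_A = 2502, RPM_B = 943
omega = 2*pi*RPM/60, so omega_A/omega_B = RPM_A / RPM_B
omega_A/omega_B = 2502 / 943
omega_A/omega_B = 2502/943

2502/943


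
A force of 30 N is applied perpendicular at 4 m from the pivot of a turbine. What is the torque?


Given: F = 30 N, r = 4 m, angle = 90 deg (perpendicular)
Using tau = F * r * sin(90)
sin(90) = 1
tau = 30 * 4 * 1
tau = 120 Nm

120 Nm


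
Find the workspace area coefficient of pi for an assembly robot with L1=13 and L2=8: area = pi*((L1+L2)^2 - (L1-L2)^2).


Given: L1 = 13, L2 = 8
(L1+L2)^2 = (21)^2 = 441
(L1-L2)^2 = (5)^2 = 25
Difference = 441 - 25 = 416
This equals 4*L1*L2 = 4*13*8 = 416
Workspace area = 416*pi

416


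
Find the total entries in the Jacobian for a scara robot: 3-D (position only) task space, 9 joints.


Given: task space dimension = 3, joints = 9
Jacobian is a 3 x 9 matrix
Total entries = rows * columns
Total = 3 * 9
Total = 27

27


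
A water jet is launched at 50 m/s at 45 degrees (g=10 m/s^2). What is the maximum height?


Given: v0 = 50 m/s, theta = 45 deg, g = 10 m/s^2
sin^2(45) = 1/2
Using H = v0^2 * sin^2(theta) / (2*g)
H = 50^2 * 1/2 / (2*10)
H = 2500 * 1/2 / 20
H = 1250 / 20
H = 125/2 m

125/2 m


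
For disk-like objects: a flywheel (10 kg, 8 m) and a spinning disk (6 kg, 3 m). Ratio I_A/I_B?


Given: M1=10 kg, R1=8 m, M2=6 kg, R2=3 m
For a disk: I = (1/2)*M*R^2, so I_A/I_B = (M1*R1^2)/(M2*R2^2)
M1*R1^2 = 10*64 = 640
M2*R2^2 = 6*9 = 54
I_A/I_B = 640/54 = 320/27

320/27


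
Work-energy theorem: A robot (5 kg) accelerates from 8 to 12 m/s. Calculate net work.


Given: m = 5 kg, v0 = 8 m/s, v = 12 m/s
Using W = (1/2)*m*(v^2 - v0^2)
v^2 = 12^2 = 144
v0^2 = 8^2 = 64
v^2 - v0^2 = 144 - 64 = 80
W = (1/2)*5*80 = 200 J

200 J


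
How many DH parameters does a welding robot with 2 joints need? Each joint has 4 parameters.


Given: 2 joints, 4 DH parameters per joint (d, theta, a, alpha)
Total DH parameters = number_of_joints * 4
Total = 2 * 4
Total = 8

8


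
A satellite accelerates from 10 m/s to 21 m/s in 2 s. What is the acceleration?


Given: initial velocity v0 = 10 m/s, final velocity v = 21 m/s, time t = 2 s
Using a = (v - v0) / t
a = (21 - 10) / 2
a = 11 / 2
a = 11/2 m/s^2

11/2 m/s^2


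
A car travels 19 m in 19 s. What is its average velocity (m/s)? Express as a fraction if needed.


Given: distance d = 19 m, time t = 19 s
Using v = d / t
v = 19 / 19
v = 1 m/s

1 m/s


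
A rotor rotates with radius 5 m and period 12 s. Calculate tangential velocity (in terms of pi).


Given: radius r = 5 m, period T = 12 s
Using v = 2*pi*r / T
v = 2*pi*5 / 12
v = 10*pi / 12
v = 5/6*pi m/s

5/6*pi m/s


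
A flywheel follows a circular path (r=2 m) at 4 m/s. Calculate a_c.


Given: v = 4 m/s, r = 2 m
Using a_c = v^2 / r
a_c = 4^2 / 2
a_c = 16 / 2
a_c = 8 m/s^2

8 m/s^2


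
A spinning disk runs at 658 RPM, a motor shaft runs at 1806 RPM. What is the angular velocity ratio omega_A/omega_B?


Given: RPM_A = 658, RPM_B = 1806
omega = 2*pi*RPM/60, so omega_A/omega_B = RPM_A / RPM_B
omega_A/omega_B = 658 / 1806
omega_A/omega_B = 47/129

47/129


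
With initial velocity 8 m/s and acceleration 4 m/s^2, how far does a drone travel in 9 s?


Given: v0 = 8 m/s, a = 4 m/s^2, t = 9 s
Using s = v0*t + (1/2)*a*t^2
s = 8*9 + (1/2)*4*9^2
s = 72 + (1/2)*324
s = 72 + 162
s = 234

234 m


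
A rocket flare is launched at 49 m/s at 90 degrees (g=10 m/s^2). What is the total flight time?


Given: v0 = 49 m/s, theta = 90 deg, g = 10 m/s^2
sin(90) = 1
Using T = 2*v0*sin(theta) / g
T = 2*49*1 / 10
T = 98 / 10
T = 49/5 s

49/5 s


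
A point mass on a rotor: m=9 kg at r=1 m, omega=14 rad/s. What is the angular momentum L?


Given: m = 9 kg, r = 1 m, omega = 14 rad/s
For a point mass: I = m*r^2
I = 9*1^2 = 9*1 = 9
L = I*omega = 9*14
L = 126 kg*m^2/s

126 kg*m^2/s


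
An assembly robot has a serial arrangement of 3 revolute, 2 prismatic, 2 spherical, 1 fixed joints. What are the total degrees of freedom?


Given: serial robot with 3 revolute, 2 prismatic, 2 spherical, 1 fixed joints
DOF contribution per joint type: revolute=1, prismatic=1, spherical=3, fixed=0
DOF = 3*1 + 2*1 + 2*3 + 1*0
DOF = 11

11


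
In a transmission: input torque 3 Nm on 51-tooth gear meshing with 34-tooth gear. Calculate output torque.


Given: N1 = 51, N2 = 34, T1 = 3 Nm
Using T2/T1 = N2/N1
T2 = T1 * N2 / N1
T2 = 3 * 34 / 51
T2 = 102 / 51
T2 = 2 Nm

2 Nm


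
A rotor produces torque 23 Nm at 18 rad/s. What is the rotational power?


Given: tau = 23 Nm, omega = 18 rad/s
Using P = tau * omega
P = 23 * 18
P = 414 W

414 W


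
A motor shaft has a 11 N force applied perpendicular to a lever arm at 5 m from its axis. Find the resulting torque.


Given: F = 11 N, r = 5 m, angle = 90 deg (perpendicular)
Using tau = F * r * sin(90)
sin(90) = 1
tau = 11 * 5 * 1
tau = 55 Nm

55 Nm


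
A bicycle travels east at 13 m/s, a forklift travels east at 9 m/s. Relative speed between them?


Given: v_A = 13 m/s east, v_B = 9 m/s east
Both move in the same direction; relative speed = |v_A - v_B|
|13 - 9| = |4|
= 4 m/s

4 m/s


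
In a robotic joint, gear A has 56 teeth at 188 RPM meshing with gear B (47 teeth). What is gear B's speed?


Given: N1 = 56 teeth, w1 = 188 RPM, N2 = 47 teeth
Using N1*w1 = N2*w2
w2 = N1*w1 / N2
w2 = 56*188 / 47
w2 = 10528 / 47
w2 = 224 RPM

224 RPM


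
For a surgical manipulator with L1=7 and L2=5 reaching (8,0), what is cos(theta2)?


Given: L1 = 7, L2 = 5, target (x, y) = (8, 0)
Using cos(theta2) = (x^2 + y^2 - L1^2 - L2^2) / (2*L1*L2)
x^2 + y^2 = 8^2 + 0 = 64
L1^2 + L2^2 = 49 + 25 = 74
Numerator = 64 - 74 = -10
Denominator = 2*7*5 = 70
cos(theta2) = -10/70 = -1/7

-1/7


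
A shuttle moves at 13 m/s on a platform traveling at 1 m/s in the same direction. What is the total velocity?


Given: object velocity = 13 m/s, platform velocity = 1 m/s (same direction)
Using classical velocity addition: v_total = v_object + v_platform
v_total = 13 + 1
v_total = 14 m/s

14 m/s


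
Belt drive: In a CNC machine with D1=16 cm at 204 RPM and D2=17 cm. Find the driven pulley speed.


Given: D1 = 16 cm, w1 = 204 RPM, D2 = 17 cm
Using D1*w1 = D2*w2
w2 = D1*w1 / D2
w2 = 16*204 / 17
w2 = 3264 / 17
w2 = 192 RPM

192 RPM


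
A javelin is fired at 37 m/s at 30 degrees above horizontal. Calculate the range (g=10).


Given: v0 = 37 m/s, theta = 30 deg, g = 10 m/s^2
sin(2*30) = sin(60) = sqrt(3)/2
Using R = v0^2 * sin(2*theta) / g
R = 37^2 * (sqrt(3)/2) / 10
R = 1369 * sqrt(3) / 20
R = 1369/20*sqrt(3) m

1369/20*sqrt(3) m


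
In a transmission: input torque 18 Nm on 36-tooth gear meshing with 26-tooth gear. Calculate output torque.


Given: N1 = 36, N2 = 26, T1 = 18 Nm
Using T2/T1 = N2/N1
T2 = T1 * N2 / N1
T2 = 18 * 26 / 36
T2 = 468 / 36
T2 = 13 Nm

13 Nm


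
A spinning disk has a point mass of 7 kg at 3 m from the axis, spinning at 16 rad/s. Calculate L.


Given: m = 7 kg, r = 3 m, omega = 16 rad/s
For a point mass: I = m*r^2
I = 7*3^2 = 7*9 = 63
L = I*omega = 63*16
L = 1008 kg*m^2/s

1008 kg*m^2/s


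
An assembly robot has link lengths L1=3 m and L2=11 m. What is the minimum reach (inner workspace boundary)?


Given: L1 = 3 m, L2 = 11 m
For a 2-link planar arm, min reach = |L1 - L2| (second link folded back)
Min reach = |3 - 11|
Min reach = 8 m

8 m


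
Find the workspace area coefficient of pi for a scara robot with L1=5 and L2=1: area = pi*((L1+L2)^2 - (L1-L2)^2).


Given: L1 = 5, L2 = 1
(L1+L2)^2 = (6)^2 = 36
(L1-L2)^2 = (4)^2 = 16
Difference = 36 - 16 = 20
This equals 4*L1*L2 = 4*5*1 = 20
Workspace area = 20*pi

20


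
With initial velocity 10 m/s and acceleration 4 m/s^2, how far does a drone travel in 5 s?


Given: v0 = 10 m/s, a = 4 m/s^2, t = 5 s
Using s = v0*t + (1/2)*a*t^2
s = 10*5 + (1/2)*4*5^2
s = 50 + (1/2)*100
s = 50 + 50
s = 100

100 m


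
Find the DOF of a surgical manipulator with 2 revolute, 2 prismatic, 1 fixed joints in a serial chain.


Given: serial robot with 2 revolute, 2 prismatic, 1 fixed joints
DOF contribution per joint type: revolute=1, prismatic=1, spherical=3, fixed=0
DOF = 2*1 + 2*1 + 1*0
DOF = 4

4


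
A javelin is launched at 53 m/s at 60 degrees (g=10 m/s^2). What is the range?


Given: v0 = 53 m/s, theta = 60 deg, g = 10 m/s^2
sin(2*60) = sin(120) = sqrt(3)/2
Using R = v0^2 * sin(2*theta) / g
R = 53^2 * (sqrt(3)/2) / 10
R = 2809 * sqrt(3) / 20
R = 2809/20*sqrt(3) m

2809/20*sqrt(3) m


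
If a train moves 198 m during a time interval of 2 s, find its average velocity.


Given: distance d = 198 m, time t = 2 s
Using v = d / t
v = 198 / 2
v = 99 m/s

99 m/s


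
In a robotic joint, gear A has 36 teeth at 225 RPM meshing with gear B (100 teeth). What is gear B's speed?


Given: N1 = 36 teeth, w1 = 225 RPM, N2 = 100 teeth
Using N1*w1 = N2*w2
w2 = N1*w1 / N2
w2 = 36*225 / 100
w2 = 8100 / 100
w2 = 81 RPM

81 RPM


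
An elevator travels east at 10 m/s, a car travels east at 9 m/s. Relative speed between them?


Given: v_A = 10 m/s east, v_B = 9 m/s east
Both move in the same direction; relative speed = |v_A - v_B|
|10 - 9| = |1|
= 1 m/s

1 m/s


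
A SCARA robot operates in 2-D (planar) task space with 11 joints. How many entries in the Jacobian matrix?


Given: task space dimension = 2, joints = 11
Jacobian is a 2 x 11 matrix
Total entries = rows * columns
Total = 2 * 11
Total = 22

22


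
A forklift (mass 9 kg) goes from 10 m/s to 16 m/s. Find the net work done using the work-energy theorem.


Given: m = 9 kg, v0 = 10 m/s, v = 16 m/s
Using W = (1/2)*m*(v^2 - v0^2)
v^2 = 16^2 = 256
v0^2 = 10^2 = 100
v^2 - v0^2 = 256 - 100 = 156
W = (1/2)*9*156 = 702 J

702 J


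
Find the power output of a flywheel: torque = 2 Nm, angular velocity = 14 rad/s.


Given: tau = 2 Nm, omega = 14 rad/s
Using P = tau * omega
P = 2 * 14
P = 28 W

28 W


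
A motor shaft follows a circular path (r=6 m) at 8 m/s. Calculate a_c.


Given: v = 8 m/s, r = 6 m
Using a_c = v^2 / r
a_c = 8^2 / 6
a_c = 64 / 6
a_c = 32/3 m/s^2

32/3 m/s^2


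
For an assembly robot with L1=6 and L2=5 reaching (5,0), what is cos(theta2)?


Given: L1 = 6, L2 = 5, target (x, y) = (5, 0)
Using cos(theta2) = (x^2 + y^2 - L1^2 - L2^2) / (2*L1*L2)
x^2 + y^2 = 5^2 + 0 = 25
L1^2 + L2^2 = 36 + 25 = 61
Numerator = 25 - 61 = -36
Denominator = 2*6*5 = 60
cos(theta2) = -36/60 = -3/5

-3/5


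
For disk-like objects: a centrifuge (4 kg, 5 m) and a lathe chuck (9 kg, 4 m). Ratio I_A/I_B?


Given: M1=4 kg, R1=5 m, M2=9 kg, R2=4 m
For a disk: I = (1/2)*M*R^2, so I_A/I_B = (M1*R1^2)/(M2*R2^2)
M1*R1^2 = 4*25 = 100
M2*R2^2 = 9*16 = 144
I_A/I_B = 100/144 = 25/36

25/36


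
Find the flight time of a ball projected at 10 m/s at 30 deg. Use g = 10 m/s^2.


Given: v0 = 10 m/s, theta = 30 deg, g = 10 m/s^2
sin(30) = 1/2
Using T = 2*v0*sin(theta) / g
T = 2*10*1/2 / 10
T = 10 / 10
T = 1 s

1 s


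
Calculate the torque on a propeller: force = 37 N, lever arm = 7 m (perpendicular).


Given: F = 37 N, r = 7 m, angle = 90 deg (perpendicular)
Using tau = F * r * sin(90)
sin(90) = 1
tau = 37 * 7 * 1
tau = 259 Nm

259 Nm


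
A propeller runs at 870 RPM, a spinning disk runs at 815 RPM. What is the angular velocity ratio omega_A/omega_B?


Given: RPM_A = 870, RPM_B = 815
omega = 2*pi*RPM/60, so omega_A/omega_B = RPM_A / RPM_B
omega_A/omega_B = 870 / 815
omega_A/omega_B = 174/163

174/163


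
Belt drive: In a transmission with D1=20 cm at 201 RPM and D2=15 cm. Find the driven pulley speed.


Given: D1 = 20 cm, w1 = 201 RPM, D2 = 15 cm
Using D1*w1 = D2*w2
w2 = D1*w1 / D2
w2 = 20*201 / 15
w2 = 4020 / 15
w2 = 268 RPM

268 RPM


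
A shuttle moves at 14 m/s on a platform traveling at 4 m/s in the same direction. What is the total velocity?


Given: object velocity = 14 m/s, platform velocity = 4 m/s (same direction)
Using classical velocity addition: v_total = v_object + v_platform
v_total = 14 + 4
v_total = 18 m/s

18 m/s


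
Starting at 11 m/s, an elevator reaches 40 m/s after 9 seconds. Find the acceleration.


Given: initial velocity v0 = 11 m/s, final velocity v = 40 m/s, time t = 9 s
Using a = (v - v0) / t
a = (40 - 11) / 9
a = 29 / 9
a = 29/9 m/s^2

29/9 m/s^2


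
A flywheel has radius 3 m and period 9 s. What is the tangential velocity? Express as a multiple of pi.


Given: radius r = 3 m, period T = 9 s
Using v = 2*pi*r / T
v = 2*pi*3 / 9
v = 6*pi / 9
v = 2/3*pi m/s

2/3*pi m/s


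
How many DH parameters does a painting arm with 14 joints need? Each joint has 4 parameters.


Given: 14 joints, 4 DH parameters per joint (d, theta, a, alpha)
Total DH parameters = number_of_joints * 4
Total = 14 * 4
Total = 56

56


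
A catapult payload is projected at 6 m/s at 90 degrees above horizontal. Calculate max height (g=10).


Given: v0 = 6 m/s, theta = 90 deg, g = 10 m/s^2
sin^2(90) = 1
Using H = v0^2 * sin^2(theta) / (2*g)
H = 6^2 * 1 / (2*10)
H = 36 * 1 / 20
H = 36 / 20
H = 9/5 m

9/5 m


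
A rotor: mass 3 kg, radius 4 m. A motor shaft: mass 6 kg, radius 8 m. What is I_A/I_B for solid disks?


Given: M1=3 kg, R1=4 m, M2=6 kg, R2=8 m
For a disk: I = (1/2)*M*R^2, so I_A/I_B = (M1*R1^2)/(M2*R2^2)
M1*R1^2 = 3*16 = 48
M2*R2^2 = 6*64 = 384
I_A/I_B = 48/384 = 1/8

1/8


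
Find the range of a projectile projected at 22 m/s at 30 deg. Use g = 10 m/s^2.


Given: v0 = 22 m/s, theta = 30 deg, g = 10 m/s^2
sin(2*30) = sin(60) = sqrt(3)/2
Using R = v0^2 * sin(2*theta) / g
R = 22^2 * (sqrt(3)/2) / 10
R = 484 * sqrt(3) / 20
R = 121/5*sqrt(3) m

121/5*sqrt(3) m


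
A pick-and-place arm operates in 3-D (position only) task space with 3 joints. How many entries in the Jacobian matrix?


Given: task space dimension = 3, joints = 3
Jacobian is a 3 x 3 matrix
Total entries = rows * columns
Total = 3 * 3
Total = 9

9


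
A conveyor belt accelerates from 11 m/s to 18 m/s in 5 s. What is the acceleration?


Given: initial velocity v0 = 11 m/s, final velocity v = 18 m/s, time t = 5 s
Using a = (v - v0) / t
a = (18 - 11) / 5
a = 7 / 5
a = 7/5 m/s^2

7/5 m/s^2


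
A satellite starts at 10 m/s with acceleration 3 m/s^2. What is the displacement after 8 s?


Given: v0 = 10 m/s, a = 3 m/s^2, t = 8 s
Using s = v0*t + (1/2)*a*t^2
s = 10*8 + (1/2)*3*8^2
s = 80 + (1/2)*192
s = 80 + 96
s = 176

176 m


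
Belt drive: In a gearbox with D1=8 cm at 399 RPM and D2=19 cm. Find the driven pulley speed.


Given: D1 = 8 cm, w1 = 399 RPM, D2 = 19 cm
Using D1*w1 = D2*w2
w2 = D1*w1 / D2
w2 = 8*399 / 19
w2 = 3192 / 19
w2 = 168 RPM

168 RPM


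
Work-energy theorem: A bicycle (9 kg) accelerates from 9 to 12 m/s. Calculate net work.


Given: m = 9 kg, v0 = 9 m/s, v = 12 m/s
Using W = (1/2)*m*(v^2 - v0^2)
v^2 = 12^2 = 144
v0^2 = 9^2 = 81
v^2 - v0^2 = 144 - 81 = 63
W = (1/2)*9*63 = 567/2 J

567/2 J


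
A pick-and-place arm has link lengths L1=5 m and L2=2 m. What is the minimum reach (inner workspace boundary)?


Given: L1 = 5 m, L2 = 2 m
For a 2-link planar arm, min reach = |L1 - L2| (second link folded back)
Min reach = |5 - 2|
Min reach = 3 m

3 m


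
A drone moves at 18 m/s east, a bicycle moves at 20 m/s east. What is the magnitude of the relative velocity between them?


Given: v_A = 18 m/s east, v_B = 20 m/s east
Both move in the same direction; relative speed = |v_A - v_B|
|18 - 20| = |-2|
= 2 m/s

2 m/s


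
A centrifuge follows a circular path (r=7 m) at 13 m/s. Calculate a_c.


Given: v = 13 m/s, r = 7 m
Using a_c = v^2 / r
a_c = 13^2 / 7
a_c = 169 / 7
a_c = 169/7 m/s^2

169/7 m/s^2


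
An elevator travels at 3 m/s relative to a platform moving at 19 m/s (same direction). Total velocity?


Given: object velocity = 3 m/s, platform velocity = 19 m/s (same direction)
Using classical velocity addition: v_total = v_object + v_platform
v_total = 3 + 19
v_total = 22 m/s

22 m/s


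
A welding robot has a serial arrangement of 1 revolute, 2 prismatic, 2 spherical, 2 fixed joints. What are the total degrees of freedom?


Given: serial robot with 1 revolute, 2 prismatic, 2 spherical, 2 fixed joints
DOF contribution per joint type: revolute=1, prismatic=1, spherical=3, fixed=0
DOF = 1*1 + 2*1 + 2*3 + 2*0
DOF = 9

9


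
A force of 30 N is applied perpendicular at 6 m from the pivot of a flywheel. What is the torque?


Given: F = 30 N, r = 6 m, angle = 90 deg (perpendicular)
Using tau = F * r * sin(90)
sin(90) = 1
tau = 30 * 6 * 1
tau = 180 Nm

180 Nm


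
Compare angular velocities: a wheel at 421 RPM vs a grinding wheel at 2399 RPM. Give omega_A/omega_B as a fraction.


Given: RPM_A = 421, RPM_B = 2399
omega = 2*pi*RPM/60, so omega_A/omega_B = RPM_A / RPM_B
omega_A/omega_B = 421 / 2399
omega_A/omega_B = 421/2399

421/2399


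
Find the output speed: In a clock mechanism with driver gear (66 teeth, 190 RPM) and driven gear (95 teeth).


Given: N1 = 66 teeth, w1 = 190 RPM, N2 = 95 teeth
Using N1*w1 = N2*w2
w2 = N1*w1 / N2
w2 = 66*190 / 95
w2 = 12540 / 95
w2 = 132 RPM

132 RPM


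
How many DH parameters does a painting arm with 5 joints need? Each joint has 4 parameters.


Given: 5 joints, 4 DH parameters per joint (d, theta, a, alpha)
Total DH parameters = number_of_joints * 4
Total = 5 * 4
Total = 20

20


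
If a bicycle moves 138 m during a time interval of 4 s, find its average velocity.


Given: distance d = 138 m, time t = 4 s
Using v = d / t
v = 138 / 4
v = 69/2 m/s

69/2 m/s


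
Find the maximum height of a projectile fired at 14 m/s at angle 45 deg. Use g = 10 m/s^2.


Given: v0 = 14 m/s, theta = 45 deg, g = 10 m/s^2
sin^2(45) = 1/2
Using H = v0^2 * sin^2(theta) / (2*g)
H = 14^2 * 1/2 / (2*10)
H = 196 * 1/2 / 20
H = 98 / 20
H = 49/10 m

49/10 m


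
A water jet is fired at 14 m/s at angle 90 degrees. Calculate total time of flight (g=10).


Given: v0 = 14 m/s, theta = 90 deg, g = 10 m/s^2
sin(90) = 1
Using T = 2*v0*sin(theta) / g
T = 2*14*1 / 10
T = 28 / 10
T = 14/5 s

14/5 s


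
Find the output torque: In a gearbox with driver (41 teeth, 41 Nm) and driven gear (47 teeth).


Given: N1 = 41, N2 = 47, T1 = 41 Nm
Using T2/T1 = N2/N1
T2 = T1 * N2 / N1
T2 = 41 * 47 / 41
T2 = 1927 / 41
T2 = 47 Nm

47 Nm


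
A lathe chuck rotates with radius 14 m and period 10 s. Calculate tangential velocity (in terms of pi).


Given: radius r = 14 m, period T = 10 s
Using v = 2*pi*r / T
v = 2*pi*14 / 10
v = 28*pi / 10
v = 14/5*pi m/s

14/5*pi m/s


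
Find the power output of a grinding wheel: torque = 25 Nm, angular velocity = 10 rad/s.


Given: tau = 25 Nm, omega = 10 rad/s
Using P = tau * omega
P = 25 * 10
P = 250 W

250 W


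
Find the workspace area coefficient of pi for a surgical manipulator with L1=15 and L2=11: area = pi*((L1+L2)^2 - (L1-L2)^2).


Given: L1 = 15, L2 = 11
(L1+L2)^2 = (26)^2 = 676
(L1-L2)^2 = (4)^2 = 16
Difference = 676 - 16 = 660
This equals 4*L1*L2 = 4*15*11 = 660
Workspace area = 660*pi

660


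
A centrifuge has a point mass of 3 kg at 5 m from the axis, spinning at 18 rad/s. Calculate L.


Given: m = 3 kg, r = 5 m, omega = 18 rad/s
For a point mass: I = m*r^2
I = 3*5^2 = 3*25 = 75
L = I*omega = 75*18
L = 1350 kg*m^2/s

1350 kg*m^2/s


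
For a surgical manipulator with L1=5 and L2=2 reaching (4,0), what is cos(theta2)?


Given: L1 = 5, L2 = 2, target (x, y) = (4, 0)
Using cos(theta2) = (x^2 + y^2 - L1^2 - L2^2) / (2*L1*L2)
x^2 + y^2 = 4^2 + 0 = 16
L1^2 + L2^2 = 25 + 4 = 29
Numerator = 16 - 29 = -13
Denominator = 2*5*2 = 20
cos(theta2) = -13/20 = -13/20

-13/20


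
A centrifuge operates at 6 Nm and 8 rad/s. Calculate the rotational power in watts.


Given: tau = 6 Nm, omega = 8 rad/s
Using P = tau * omega
P = 6 * 8
P = 48 W

48 W


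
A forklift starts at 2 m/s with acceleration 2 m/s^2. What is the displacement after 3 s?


Given: v0 = 2 m/s, a = 2 m/s^2, t = 3 s
Using s = v0*t + (1/2)*a*t^2
s = 2*3 + (1/2)*2*3^2
s = 6 + (1/2)*18
s = 6 + 9
s = 15

15 m


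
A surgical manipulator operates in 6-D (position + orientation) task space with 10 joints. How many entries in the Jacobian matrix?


Given: task space dimension = 6, joints = 10
Jacobian is a 6 x 10 matrix
Total entries = rows * columns
Total = 6 * 10
Total = 60

60


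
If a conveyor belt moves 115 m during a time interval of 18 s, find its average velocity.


Given: distance d = 115 m, time t = 18 s
Using v = d / t
v = 115 / 18
v = 115/18 m/s

115/18 m/s


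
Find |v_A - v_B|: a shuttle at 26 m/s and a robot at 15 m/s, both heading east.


Given: v_A = 26 m/s east, v_B = 15 m/s east
Both move in the same direction; relative speed = |v_A - v_B|
|26 - 15| = |11|
= 11 m/s

11 m/s


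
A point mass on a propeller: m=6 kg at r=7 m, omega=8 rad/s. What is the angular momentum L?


Given: m = 6 kg, r = 7 m, omega = 8 rad/s
For a point mass: I = m*r^2
I = 6*7^2 = 6*49 = 294
L = I*omega = 294*8
L = 2352 kg*m^2/s

2352 kg*m^2/s


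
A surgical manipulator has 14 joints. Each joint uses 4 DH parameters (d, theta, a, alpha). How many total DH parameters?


Given: 14 joints, 4 DH parameters per joint (d, theta, a, alpha)
Total DH parameters = number_of_joints * 4
Total = 14 * 4
Total = 56

56


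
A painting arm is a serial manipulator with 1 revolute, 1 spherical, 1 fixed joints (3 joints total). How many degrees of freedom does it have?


Given: serial robot with 1 revolute, 1 spherical, 1 fixed joints
DOF contribution per joint type: revolute=1, prismatic=1, spherical=3, fixed=0
DOF = 1*1 + 1*3 + 1*0
DOF = 4

4


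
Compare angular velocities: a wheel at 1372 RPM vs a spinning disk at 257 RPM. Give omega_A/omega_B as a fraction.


Given: RPM_A = 1372, RPM_B = 257
omega = 2*pi*RPM/60, so omega_A/omega_B = RPM_A / RPM_B
omega_A/omega_B = 1372 / 257
omega_A/omega_B = 1372/257

1372/257


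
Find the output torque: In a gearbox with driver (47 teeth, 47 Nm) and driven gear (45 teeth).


Given: N1 = 47, N2 = 45, T1 = 47 Nm
Using T2/T1 = N2/N1
T2 = T1 * N2 / N1
T2 = 47 * 45 / 47
T2 = 2115 / 47
T2 = 45 Nm

45 Nm


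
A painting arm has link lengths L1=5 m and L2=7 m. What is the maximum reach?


Given: L1 = 5 m, L2 = 7 m
For a 2-link planar arm, max reach = L1 + L2 (fully extended)
Max reach = 5 + 7
Max reach = 12 m

12 m


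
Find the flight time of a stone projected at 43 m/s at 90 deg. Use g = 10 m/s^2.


Given: v0 = 43 m/s, theta = 90 deg, g = 10 m/s^2
sin(90) = 1
Using T = 2*v0*sin(theta) / g
T = 2*43*1 / 10
T = 86 / 10
T = 43/5 s

43/5 s


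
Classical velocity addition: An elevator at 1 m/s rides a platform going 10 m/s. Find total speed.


Given: object velocity = 1 m/s, platform velocity = 10 m/s (same direction)
Using classical velocity addition: v_total = v_object + v_platform
v_total = 1 + 10
v_total = 11 m/s

11 m/s


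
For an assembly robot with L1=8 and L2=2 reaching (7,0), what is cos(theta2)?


Given: L1 = 8, L2 = 2, target (x, y) = (7, 0)
Using cos(theta2) = (x^2 + y^2 - L1^2 - L2^2) / (2*L1*L2)
x^2 + y^2 = 7^2 + 0 = 49
L1^2 + L2^2 = 64 + 4 = 68
Numerator = 49 - 68 = -19
Denominator = 2*8*2 = 32
cos(theta2) = -19/32 = -19/32

-19/32


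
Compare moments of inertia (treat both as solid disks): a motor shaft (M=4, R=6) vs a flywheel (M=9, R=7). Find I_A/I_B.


Given: M1=4 kg, R1=6 m, M2=9 kg, R2=7 m
For a disk: I = (1/2)*M*R^2, so I_A/I_B = (M1*R1^2)/(M2*R2^2)
M1*R1^2 = 4*36 = 144
M2*R2^2 = 9*49 = 441
I_A/I_B = 144/441 = 16/49

16/49


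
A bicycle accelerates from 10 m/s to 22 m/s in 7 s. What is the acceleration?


Given: initial velocity v0 = 10 m/s, final velocity v = 22 m/s, time t = 7 s
Using a = (v - v0) / t
a = (22 - 10) / 7
a = 12 / 7
a = 12/7 m/s^2

12/7 m/s^2


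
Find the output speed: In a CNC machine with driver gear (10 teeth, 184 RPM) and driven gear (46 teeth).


Given: N1 = 10 teeth, w1 = 184 RPM, N2 = 46 teeth
Using N1*w1 = N2*w2
w2 = N1*w1 / N2
w2 = 10*184 / 46
w2 = 1840 / 46
w2 = 40 RPM

40 RPM


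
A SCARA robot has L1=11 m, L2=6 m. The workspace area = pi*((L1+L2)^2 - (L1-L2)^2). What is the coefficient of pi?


Given: L1 = 11, L2 = 6
(L1+L2)^2 = (17)^2 = 289
(L1-L2)^2 = (5)^2 = 25
Difference = 289 - 25 = 264
This equals 4*L1*L2 = 4*11*6 = 264
Workspace area = 264*pi

264


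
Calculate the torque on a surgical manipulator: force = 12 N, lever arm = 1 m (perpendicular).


Given: F = 12 N, r = 1 m, angle = 90 deg (perpendicular)
Using tau = F * r * sin(90)
sin(90) = 1
tau = 12 * 1 * 1
tau = 12 Nm

12 Nm


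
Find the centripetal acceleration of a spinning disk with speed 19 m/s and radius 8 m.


Given: v = 19 m/s, r = 8 m
Using a_c = v^2 / r
a_c = 19^2 / 8
a_c = 361 / 8
a_c = 361/8 m/s^2

361/8 m/s^2


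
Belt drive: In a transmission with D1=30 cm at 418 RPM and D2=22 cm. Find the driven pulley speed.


Given: D1 = 30 cm, w1 = 418 RPM, D2 = 22 cm
Using D1*w1 = D2*w2
w2 = D1*w1 / D2
w2 = 30*418 / 22
w2 = 12540 / 22
w2 = 570 RPM

570 RPM


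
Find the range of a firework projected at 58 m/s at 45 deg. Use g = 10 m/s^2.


Given: v0 = 58 m/s, theta = 45 deg, g = 10 m/s^2
sin(2*45) = sin(90) = 1
Using R = v0^2 * sin(2*theta) / g
R = 58^2 * 1 / 10
R = 3364 / 10
R = 1682/5 m

1682/5 m


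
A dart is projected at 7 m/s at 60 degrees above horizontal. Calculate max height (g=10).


Given: v0 = 7 m/s, theta = 60 deg, g = 10 m/s^2
sin^2(60) = 3/4
Using H = v0^2 * sin^2(theta) / (2*g)
H = 7^2 * 3/4 / (2*10)
H = 49 * 3/4 / 20
H = 147/4 / 20
H = 147/80 m

147/80 m


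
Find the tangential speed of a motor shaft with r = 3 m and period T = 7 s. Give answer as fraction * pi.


Given: radius r = 3 m, period T = 7 s
Using v = 2*pi*r / T
v = 2*pi*3 / 7
v = 6*pi / 7
v = 6/7*pi m/s

6/7*pi m/s


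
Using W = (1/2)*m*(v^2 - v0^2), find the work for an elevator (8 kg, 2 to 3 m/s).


Given: m = 8 kg, v0 = 2 m/s, v = 3 m/s
Using W = (1/2)*m*(v^2 - v0^2)
v^2 = 3^2 = 9
v0^2 = 2^2 = 4
v^2 - v0^2 = 9 - 4 = 5
W = (1/2)*8*5 = 20 J

20 J


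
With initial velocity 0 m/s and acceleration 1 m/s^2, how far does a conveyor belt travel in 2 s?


Given: v0 = 0 m/s, a = 1 m/s^2, t = 2 s
Using s = v0*t + (1/2)*a*t^2
s = 0*2 + (1/2)*1*2^2
s = 0 + (1/2)*4
s = 0 + 2
s = 2

2 m


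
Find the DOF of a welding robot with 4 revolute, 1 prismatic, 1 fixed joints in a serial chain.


Given: serial robot with 4 revolute, 1 prismatic, 1 fixed joints
DOF contribution per joint type: revolute=1, prismatic=1, spherical=3, fixed=0
DOF = 4*1 + 1*1 + 1*0
DOF = 5

5


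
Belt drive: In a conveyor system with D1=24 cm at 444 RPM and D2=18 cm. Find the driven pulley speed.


Given: D1 = 24 cm, w1 = 444 RPM, D2 = 18 cm
Using D1*w1 = D2*w2
w2 = D1*w1 / D2
w2 = 24*444 / 18
w2 = 10656 / 18
w2 = 592 RPM

592 RPM


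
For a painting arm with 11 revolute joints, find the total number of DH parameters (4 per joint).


Given: 11 joints, 4 DH parameters per joint (d, theta, a, alpha)
Total DH parameters = number_of_joints * 4
Total = 11 * 4
Total = 44

44


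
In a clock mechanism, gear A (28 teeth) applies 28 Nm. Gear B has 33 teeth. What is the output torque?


Given: N1 = 28, N2 = 33, T1 = 28 Nm
Using T2/T1 = N2/N1
T2 = T1 * N2 / N1
T2 = 28 * 33 / 28
T2 = 924 / 28
T2 = 33 Nm

33 Nm


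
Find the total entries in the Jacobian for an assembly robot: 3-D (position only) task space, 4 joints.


Given: task space dimension = 3, joints = 4
Jacobian is a 3 x 4 matrix
Total entries = rows * columns
Total = 3 * 4
Total = 12

12


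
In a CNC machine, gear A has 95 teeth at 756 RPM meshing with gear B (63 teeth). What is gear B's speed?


Given: N1 = 95 teeth, w1 = 756 RPM, N2 = 63 teeth
Using N1*w1 = N2*w2
w2 = N1*w1 / N2
w2 = 95*756 / 63
w2 = 71820 / 63
w2 = 1140 RPM

1140 RPM


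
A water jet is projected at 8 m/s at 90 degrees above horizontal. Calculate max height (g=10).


Given: v0 = 8 m/s, theta = 90 deg, g = 10 m/s^2
sin^2(90) = 1
Using H = v0^2 * sin^2(theta) / (2*g)
H = 8^2 * 1 / (2*10)
H = 64 * 1 / 20
H = 64 / 20
H = 16/5 m

16/5 m


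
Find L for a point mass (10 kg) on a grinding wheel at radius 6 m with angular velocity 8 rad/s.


Given: m = 10 kg, r = 6 m, omega = 8 rad/s
For a point mass: I = m*r^2
I = 10*6^2 = 10*36 = 360
L = I*omega = 360*8
L = 2880 kg*m^2/s

2880 kg*m^2/s


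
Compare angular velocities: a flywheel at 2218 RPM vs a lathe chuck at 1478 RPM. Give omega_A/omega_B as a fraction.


Given: RPM_A = 2218, RPM_B = 1478
omega = 2*pi*RPM/60, so omega_A/omega_B = RPM_A / RPM_B
omega_A/omega_B = 2218 / 1478
omega_A/omega_B = 1109/739

1109/739


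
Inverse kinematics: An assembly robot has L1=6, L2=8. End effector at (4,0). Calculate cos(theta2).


Given: L1 = 6, L2 = 8, target (x, y) = (4, 0)
Using cos(theta2) = (x^2 + y^2 - L1^2 - L2^2) / (2*L1*L2)
x^2 + y^2 = 4^2 + 0 = 16
L1^2 + L2^2 = 36 + 64 = 100
Numerator = 16 - 100 = -84
Denominator = 2*6*8 = 96
cos(theta2) = -84/96 = -7/8

-7/8


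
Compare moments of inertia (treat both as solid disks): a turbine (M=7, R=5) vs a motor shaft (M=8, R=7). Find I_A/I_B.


Given: M1=7 kg, R1=5 m, M2=8 kg, R2=7 m
For a disk: I = (1/2)*M*R^2, so I_A/I_B = (M1*R1^2)/(M2*R2^2)
M1*R1^2 = 7*25 = 175
M2*R2^2 = 8*49 = 392
I_A/I_B = 175/392 = 25/56

25/56


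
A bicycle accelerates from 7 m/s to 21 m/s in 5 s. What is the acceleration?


Given: initial velocity v0 = 7 m/s, final velocity v = 21 m/s, time t = 5 s
Using a = (v - v0) / t
a = (21 - 7) / 5
a = 14 / 5
a = 14/5 m/s^2

14/5 m/s^2


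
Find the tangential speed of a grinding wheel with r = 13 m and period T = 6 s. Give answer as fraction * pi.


Given: radius r = 13 m, period T = 6 s
Using v = 2*pi*r / T
v = 2*pi*13 / 6
v = 26*pi / 6
v = 13/3*pi m/s

13/3*pi m/s


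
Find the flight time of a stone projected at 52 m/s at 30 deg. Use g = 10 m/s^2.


Given: v0 = 52 m/s, theta = 30 deg, g = 10 m/s^2
sin(30) = 1/2
Using T = 2*v0*sin(theta) / g
T = 2*52*1/2 / 10
T = 52 / 10
T = 26/5 s

26/5 s


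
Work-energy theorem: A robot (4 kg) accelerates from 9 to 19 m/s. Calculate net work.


Given: m = 4 kg, v0 = 9 m/s, v = 19 m/s
Using W = (1/2)*m*(v^2 - v0^2)
v^2 = 19^2 = 361
v0^2 = 9^2 = 81
v^2 - v0^2 = 361 - 81 = 280
W = (1/2)*4*280 = 560 J

560 J


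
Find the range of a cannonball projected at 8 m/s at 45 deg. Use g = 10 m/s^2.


Given: v0 = 8 m/s, theta = 45 deg, g = 10 m/s^2
sin(2*45) = sin(90) = 1
Using R = v0^2 * sin(2*theta) / g
R = 8^2 * 1 / 10
R = 64 / 10
R = 32/5 m

32/5 m


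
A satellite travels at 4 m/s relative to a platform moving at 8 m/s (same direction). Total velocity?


Given: object velocity = 4 m/s, platform velocity = 8 m/s (same direction)
Using classical velocity addition: v_total = v_object + v_platform
v_total = 4 + 8
v_total = 12 m/s

12 m/s


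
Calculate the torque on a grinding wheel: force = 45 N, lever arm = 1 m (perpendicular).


Given: F = 45 N, r = 1 m, angle = 90 deg (perpendicular)
Using tau = F * r * sin(90)
sin(90) = 1
tau = 45 * 1 * 1
tau = 45 Nm

45 Nm


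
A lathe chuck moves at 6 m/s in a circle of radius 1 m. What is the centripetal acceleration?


Given: v = 6 m/s, r = 1 m
Using a_c = v^2 / r
a_c = 6^2 / 1
a_c = 36 / 1
a_c = 36 m/s^2

36 m/s^2


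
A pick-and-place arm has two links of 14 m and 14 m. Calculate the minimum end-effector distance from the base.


Given: L1 = 14 m, L2 = 14 m
For a 2-link planar arm, min reach = |L1 - L2| (second link folded back)
Min reach = |14 - 14|
Min reach = 0 m

0 m


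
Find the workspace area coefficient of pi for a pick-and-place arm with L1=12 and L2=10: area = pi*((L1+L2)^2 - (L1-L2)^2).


Given: L1 = 12, L2 = 10
(L1+L2)^2 = (22)^2 = 484
(L1-L2)^2 = (2)^2 = 4
Difference = 484 - 4 = 480
This equals 4*L1*L2 = 4*12*10 = 480
Workspace area = 480*pi

480


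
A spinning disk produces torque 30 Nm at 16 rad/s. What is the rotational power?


Given: tau = 30 Nm, omega = 16 rad/s
Using P = tau * omega
P = 30 * 16
P = 480 W

480 W


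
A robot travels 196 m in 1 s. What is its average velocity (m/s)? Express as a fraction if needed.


Given: distance d = 196 m, time t = 1 s
Using v = d / t
v = 196 / 1
v = 196 m/s

196 m/s


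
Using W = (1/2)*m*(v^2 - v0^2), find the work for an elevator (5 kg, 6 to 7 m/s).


Given: m = 5 kg, v0 = 6 m/s, v = 7 m/s
Using W = (1/2)*m*(v^2 - v0^2)
v^2 = 7^2 = 49
v0^2 = 6^2 = 36
v^2 - v0^2 = 49 - 36 = 13
W = (1/2)*5*13 = 65/2 J

65/2 J


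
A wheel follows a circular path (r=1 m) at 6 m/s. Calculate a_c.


Given: v = 6 m/s, r = 1 m
Using a_c = v^2 / r
a_c = 6^2 / 1
a_c = 36 / 1
a_c = 36 m/s^2

36 m/s^2


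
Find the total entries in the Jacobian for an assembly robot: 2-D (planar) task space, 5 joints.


Given: task space dimension = 2, joints = 5
Jacobian is a 2 x 5 matrix
Total entries = rows * columns
Total = 2 * 5
Total = 10

10


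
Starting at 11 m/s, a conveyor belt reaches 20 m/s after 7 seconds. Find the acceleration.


Given: initial velocity v0 = 11 m/s, final velocity v = 20 m/s, time t = 7 s
Using a = (v - v0) / t
a = (20 - 11) / 7
a = 9 / 7
a = 9/7 m/s^2

9/7 m/s^2


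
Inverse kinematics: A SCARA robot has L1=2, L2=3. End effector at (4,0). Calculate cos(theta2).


Given: L1 = 2, L2 = 3, target (x, y) = (4, 0)
Using cos(theta2) = (x^2 + y^2 - L1^2 - L2^2) / (2*L1*L2)
x^2 + y^2 = 4^2 + 0 = 16
L1^2 + L2^2 = 4 + 9 = 13
Numerator = 16 - 13 = 3
Denominator = 2*2*3 = 12
cos(theta2) = 3/12 = 1/4

1/4


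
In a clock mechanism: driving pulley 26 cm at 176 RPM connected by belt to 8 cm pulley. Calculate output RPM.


Given: D1 = 26 cm, w1 = 176 RPM, D2 = 8 cm
Using D1*w1 = D2*w2
w2 = D1*w1 / D2
w2 = 26*176 / 8
w2 = 4576 / 8
w2 = 572 RPM

572 RPM
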